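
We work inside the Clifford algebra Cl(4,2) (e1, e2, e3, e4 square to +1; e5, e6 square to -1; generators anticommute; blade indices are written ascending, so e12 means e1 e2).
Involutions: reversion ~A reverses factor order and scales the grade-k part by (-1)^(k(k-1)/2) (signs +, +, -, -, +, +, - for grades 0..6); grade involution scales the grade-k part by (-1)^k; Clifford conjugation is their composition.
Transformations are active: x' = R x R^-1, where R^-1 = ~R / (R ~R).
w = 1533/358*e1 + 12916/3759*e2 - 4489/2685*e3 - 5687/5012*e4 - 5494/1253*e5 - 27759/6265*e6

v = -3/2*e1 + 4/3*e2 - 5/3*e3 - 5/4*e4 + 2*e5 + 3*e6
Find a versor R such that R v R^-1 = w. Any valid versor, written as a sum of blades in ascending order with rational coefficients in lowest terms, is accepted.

Key observation: q(v) = q(w) = -667/144 (sandwiches preserve the norm), so R = v + w = 498/179*e1 + 5976/1253*e2 - 2988/895*e3 - 2988/1253*e4 - 2988/1253*e5 - 8964/6265*e6 works whenever it is invertible — the component of v along it is kept and (v - w)/2 reverses, sending v to w.
Answer: 498/179*e1 + 5976/1253*e2 - 2988/895*e3 - 2988/1253*e4 - 2988/1253*e5 - 8964/6265*e6


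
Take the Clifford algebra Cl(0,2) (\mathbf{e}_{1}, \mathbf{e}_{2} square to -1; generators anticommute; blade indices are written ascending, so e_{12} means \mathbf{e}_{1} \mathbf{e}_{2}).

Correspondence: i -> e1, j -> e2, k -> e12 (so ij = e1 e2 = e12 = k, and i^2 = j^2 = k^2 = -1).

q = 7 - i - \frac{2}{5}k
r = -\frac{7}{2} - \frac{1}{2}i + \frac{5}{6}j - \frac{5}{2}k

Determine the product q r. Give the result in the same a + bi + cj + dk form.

In blades: q = 7 - e_{1} - \frac{2}{5} e_{12}, r = -\frac{7}{2} - \frac{1}{2} e_{1} + \frac{5}{6} e_{2} - \frac{5}{2} e_{12}.
Distribute q over r term by term (generator squares from the signature, products reordered to ascending indices): (7)*r = -\frac{49}{2} - \frac{7}{2} e_{1} + \frac{35}{6} e_{2} - \frac{35}{2} e_{12}; (-e_{1})*r = -\frac{1}{2} + \frac{7}{2} e_{1} - \frac{5}{2} e_{2} - \frac{5}{6} e_{12}; (-\frac{2}{5} e_{12})*r = -1 + \frac{1}{3} e_{1} + \frac{1}{5} e_{2} + \frac{7}{5} e_{12}.
Sum: -26 + \frac{1}{3} e_{1} + \frac{53}{15} e_{2} - \frac{254}{15} e_{12}; translating back through the correspondence:
Answer: -26 + \frac{1}{3}i + \frac{53}{15}j - \frac{254}{15}k


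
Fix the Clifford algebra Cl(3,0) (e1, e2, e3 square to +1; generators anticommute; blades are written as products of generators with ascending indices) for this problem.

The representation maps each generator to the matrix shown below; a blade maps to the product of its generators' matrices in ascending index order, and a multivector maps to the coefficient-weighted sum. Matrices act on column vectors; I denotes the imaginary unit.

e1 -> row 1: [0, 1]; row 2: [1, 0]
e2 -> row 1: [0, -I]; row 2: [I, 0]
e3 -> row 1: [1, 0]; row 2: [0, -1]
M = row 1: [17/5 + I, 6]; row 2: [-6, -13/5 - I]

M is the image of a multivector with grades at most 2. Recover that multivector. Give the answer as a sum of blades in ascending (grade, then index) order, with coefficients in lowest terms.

Method: 1, rho(e1), rho(e2), rho(e3) form a trace-orthogonal basis of the 2x2 complex matrices (tr(X Y) = 2 if X = Y, else 0), so M = m0*1 + m1*rho(e1) + m2*rho(e2) + m3*rho(e3) with m0 = tr(M)/2 = 2/5, m1 = tr(M rho(e1))/2 = 0, m2 = tr(M rho(e2))/2 = 6*I, m3 = tr(M rho(e3))/2 = 3 + I.
Multiplying table entries, the bivector images are rho(e1 e2) = I*rho(e3), rho(e1 e3) = -I*rho(e2), rho(e2 e3) = I*rho(e1); with real blade coefficients the real parts of m0..m3 are the coefficients of 1, e1, e2, e3 and the imaginary parts give the bivectors (e2 e3: Im m1, e1 e3: -Im m2, e1 e2: Im m3).
Answer: 2/5 + 3*e3 + e1 e2 - 6*e1 e3


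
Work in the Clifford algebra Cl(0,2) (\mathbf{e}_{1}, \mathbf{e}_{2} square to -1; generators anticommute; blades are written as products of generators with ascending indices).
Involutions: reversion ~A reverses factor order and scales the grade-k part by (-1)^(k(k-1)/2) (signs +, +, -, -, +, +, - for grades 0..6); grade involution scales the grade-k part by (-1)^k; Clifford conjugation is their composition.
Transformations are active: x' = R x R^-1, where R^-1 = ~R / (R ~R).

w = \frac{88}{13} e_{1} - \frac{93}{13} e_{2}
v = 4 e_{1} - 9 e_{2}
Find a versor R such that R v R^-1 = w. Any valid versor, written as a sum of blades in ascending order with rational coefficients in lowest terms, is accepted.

A norm check does it: q(v) = q(w) = -97, hence R = v + w = \frac{140}{13} e_{1} - \frac{210}{13} e_{2} realises the map — parallel part kept, (v - w)/2 negated, v carried to w.
Answer: \frac{140}{13} e_{1} - \frac{210}{13} e_{2}


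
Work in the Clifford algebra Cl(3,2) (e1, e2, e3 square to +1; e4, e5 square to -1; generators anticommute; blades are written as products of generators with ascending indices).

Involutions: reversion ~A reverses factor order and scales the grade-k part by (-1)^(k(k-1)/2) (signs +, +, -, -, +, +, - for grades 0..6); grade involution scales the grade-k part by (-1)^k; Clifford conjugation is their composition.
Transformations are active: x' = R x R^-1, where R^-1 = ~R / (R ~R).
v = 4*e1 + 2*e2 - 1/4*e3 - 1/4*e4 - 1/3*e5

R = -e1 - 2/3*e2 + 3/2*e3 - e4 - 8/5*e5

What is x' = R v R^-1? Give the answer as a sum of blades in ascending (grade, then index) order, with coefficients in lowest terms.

~R = -e1 - 2/3*e2 + 3/2*e3 - e4 - 8/5*e5, and R ~R = 121/900, so R^-1 = ~R / (121/900).
R v = -779/120 + 2/3*e1 e2 - 23/4*e1 e3 + 17/4*e1 e4 + 101/15*e1 e5 - 17/6*e2 e3 + 13/6*e2 e4 + 154/45*e2 e5 - 5/8*e3 e4 - 9/10*e3 e5 - 1/15*e4 e5
Answer: 11201/121*e1 + 7548/121*e2 - 69989/484*e3 + 46861/484*e4 + 56209/363*e5


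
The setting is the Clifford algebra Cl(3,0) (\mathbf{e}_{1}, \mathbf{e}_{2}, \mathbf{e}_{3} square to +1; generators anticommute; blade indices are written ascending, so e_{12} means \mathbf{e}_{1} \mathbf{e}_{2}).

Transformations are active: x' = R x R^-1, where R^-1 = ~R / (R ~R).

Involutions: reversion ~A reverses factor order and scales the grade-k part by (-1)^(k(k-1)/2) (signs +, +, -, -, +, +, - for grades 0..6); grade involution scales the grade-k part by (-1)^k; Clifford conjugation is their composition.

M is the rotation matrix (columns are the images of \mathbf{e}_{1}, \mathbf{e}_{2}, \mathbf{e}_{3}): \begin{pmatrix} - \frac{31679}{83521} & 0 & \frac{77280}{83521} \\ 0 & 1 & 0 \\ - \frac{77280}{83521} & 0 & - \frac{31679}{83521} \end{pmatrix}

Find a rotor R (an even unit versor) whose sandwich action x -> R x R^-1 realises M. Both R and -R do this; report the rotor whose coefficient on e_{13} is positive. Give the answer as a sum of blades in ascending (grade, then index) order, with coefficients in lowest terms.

Method: write R = a + b12*e_{12} + b13*e_{13} + b23*e_{23} with a^2 + b12^2 + b13^2 + b23^2 = 1 (so R^-1 = ~R). Expanding the columns R e_j ~R gives tr M = 4a^2 - 1 and, from the antisymmetric part, M21 - M12 = -4a*b12, M13 - M31 = 4a*b13, M32 - M23 = -4a*b23.
Here tr M = \frac{20163}{83521}, so a^2 = (1 + tr M)/4 = \frac{25921}{83521} and a = ±\frac{161}{289}. Taking a = \frac{161}{289}: M21 - M12 = 0, M13 - M31 = \frac{154560}{83521}, M32 - M23 = 0, giving b12 = 0, b13 = \frac{240}{289}, b23 = 0, i.e. R = \frac{161}{289} + \frac{240}{289} e_{13}.
Its e_{13} coefficient is already positive.
Answer: \frac{161}{289} + \frac{240}{289} e_{13}. Recall the cover is two-to-one: with M of trace \frac{20163}{83521}, both preimages act alike, and the stated e_{13} sign chooses the sheet.


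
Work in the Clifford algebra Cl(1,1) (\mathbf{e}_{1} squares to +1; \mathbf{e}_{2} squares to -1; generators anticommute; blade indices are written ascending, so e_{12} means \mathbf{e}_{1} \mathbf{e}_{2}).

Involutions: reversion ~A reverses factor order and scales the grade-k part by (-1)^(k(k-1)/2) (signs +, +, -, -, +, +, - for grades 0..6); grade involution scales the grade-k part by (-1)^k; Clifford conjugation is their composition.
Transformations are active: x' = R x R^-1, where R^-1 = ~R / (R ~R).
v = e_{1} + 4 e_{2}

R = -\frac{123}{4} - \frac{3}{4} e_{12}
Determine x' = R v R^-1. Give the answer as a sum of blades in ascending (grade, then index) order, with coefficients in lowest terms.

~R = -\frac{123}{4} + \frac{3}{4} e_{12}, and R ~R = 945, so R^-1 = ~R / (945).
R v = -\frac{111}{4} e_{1} - \frac{489}{4} e_{2}
Answer: \frac{677}{840} e_{1} + \frac{3323}{840} e_{2}


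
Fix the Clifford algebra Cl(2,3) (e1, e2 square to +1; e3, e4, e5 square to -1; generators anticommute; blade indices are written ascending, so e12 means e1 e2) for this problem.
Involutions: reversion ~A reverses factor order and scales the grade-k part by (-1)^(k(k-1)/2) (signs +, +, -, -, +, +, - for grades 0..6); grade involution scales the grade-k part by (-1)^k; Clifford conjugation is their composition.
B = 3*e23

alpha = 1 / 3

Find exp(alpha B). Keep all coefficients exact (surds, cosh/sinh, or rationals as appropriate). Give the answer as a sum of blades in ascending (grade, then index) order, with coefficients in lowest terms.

B^2 = (3)^2*(e23)^2 = 9*(+1) = 9 (a basis 2-blade squares to minus the product of its generators' squares).
B^2 = 9 — hyperbolic case — the even/odd split gives cosh and sinh: l = 3, alpha*l = 1, so exp(alpha B) = cosh(1) + (sinh(1)/3)*B = cosh(1) + (sinh(1)/3)*B.
Answer: cosh(1) + sinh(1)*e23


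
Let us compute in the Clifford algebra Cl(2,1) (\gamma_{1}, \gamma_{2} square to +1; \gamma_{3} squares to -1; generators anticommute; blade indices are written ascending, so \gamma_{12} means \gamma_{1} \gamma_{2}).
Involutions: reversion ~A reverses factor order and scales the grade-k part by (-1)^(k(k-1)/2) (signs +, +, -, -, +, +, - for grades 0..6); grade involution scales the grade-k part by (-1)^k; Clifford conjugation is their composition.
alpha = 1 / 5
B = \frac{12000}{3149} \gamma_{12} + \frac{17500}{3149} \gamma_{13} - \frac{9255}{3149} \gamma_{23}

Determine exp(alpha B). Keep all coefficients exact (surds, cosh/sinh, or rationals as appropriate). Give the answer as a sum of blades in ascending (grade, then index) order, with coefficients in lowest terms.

B^2 term by term: the squares give (\frac{12000}{3149})^2*(\gamma_{12})^2 + (\frac{17500}{3149})^2*(\gamma_{13})^2 + (-\frac{9255}{3149})^2*(\gamma_{23})^2 = \frac{144000000}{9916201}*(-1) + \frac{306250000}{9916201}*(+1) + \frac{85655025}{9916201}*(+1) = 25 (each basis 2-blade squares to minus the product of its generators' squares); cross terms between blades sharing an index anticommute and cancel. So B^2 = 25.
B^2 = 25 — since the square is positive, the closed form is hyperbolic: l = 5, alpha*l = 1, so exp(alpha B) = cosh(1) + (sinh(1)/5)*B = \cosh{\left(1 \right)} + (\frac{\sinh{\left(1 \right)}}{5})*B.
Answer: \cosh{\left(1 \right)} + \frac{2400 \sinh{\left(1 \right)}}{3149} \gamma_{12} + \frac{3500 \sinh{\left(1 \right)}}{3149} \gamma_{13} - \frac{1851 \sinh{\left(1 \right)}}{3149} \gamma_{23}


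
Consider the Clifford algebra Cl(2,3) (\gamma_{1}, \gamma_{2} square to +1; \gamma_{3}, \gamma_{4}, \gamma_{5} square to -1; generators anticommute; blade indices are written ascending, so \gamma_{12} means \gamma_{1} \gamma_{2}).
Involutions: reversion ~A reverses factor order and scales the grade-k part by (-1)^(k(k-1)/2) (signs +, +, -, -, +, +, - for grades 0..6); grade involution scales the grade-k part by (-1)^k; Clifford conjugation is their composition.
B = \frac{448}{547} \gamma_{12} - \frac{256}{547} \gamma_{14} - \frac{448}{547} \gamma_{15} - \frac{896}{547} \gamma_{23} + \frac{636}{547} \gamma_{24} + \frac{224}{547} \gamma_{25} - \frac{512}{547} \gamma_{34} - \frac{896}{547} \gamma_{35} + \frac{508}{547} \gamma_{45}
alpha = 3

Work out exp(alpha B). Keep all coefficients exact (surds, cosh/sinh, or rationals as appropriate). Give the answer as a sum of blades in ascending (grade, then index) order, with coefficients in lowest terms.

B^2 term by term: the squares give (\frac{448}{547})^2*(\gamma_{12})^2 + (-\frac{256}{547})^2*(\gamma_{14})^2 + (-\frac{448}{547})^2*(\gamma_{15})^2 + (-\frac{896}{547})^2*(\gamma_{23})^2 + (\frac{636}{547})^2*(\gamma_{24})^2 + (\frac{224}{547})^2*(\gamma_{25})^2 + (-\frac{512}{547})^2*(\gamma_{34})^2 + (-\frac{896}{547})^2*(\gamma_{35})^2 + (\frac{508}{547})^2*(\gamma_{45})^2 = \frac{200704}{299209}*(-1) + \frac{65536}{299209}*(+1) + \frac{200704}{299209}*(+1) + \frac{802816}{299209}*(+1) + \frac{404496}{299209}*(+1) + \frac{50176}{299209}*(+1) + \frac{262144}{299209}*(-1) + \frac{802816}{299209}*(-1) + \frac{258064}{299209}*(-1) = 0 (each basis 2-blade squares to minus the product of its generators' squares); cross terms between blades sharing an index anticommute and cancel; the commuting (index-disjoint) pairs give grade-4 terms 2*c*c'*(blade product), which cancel blade by blade — \gamma_{1234}: -\frac{458752}{299209} + \frac{458752}{299209} = 0; \gamma_{1235}: -\frac{802816}{299209} + \frac{802816}{299209} = 0; \gamma_{1245}: \frac{455168}{299209} + \frac{114688}{299209} - \frac{569856}{299209} = 0; \gamma_{1345}: -\frac{458752}{299209} + \frac{458752}{299209} = 0; \gamma_{2345}: -\frac{910336}{299209} + \frac{1139712}{299209} - \frac{229376}{299209} = 0 — confirming B is simple. So B^2 = 0.
B^2 = 0, hence only two terms survive: exp(alpha B) = 1 + alpha B (parabolic case).
Answer: 1 + \frac{1344}{547} \gamma_{12} - \frac{768}{547} \gamma_{14} - \frac{1344}{547} \gamma_{15} - \frac{2688}{547} \gamma_{23} + \frac{1908}{547} \gamma_{24} + \frac{672}{547} \gamma_{25} - \frac{1536}{547} \gamma_{34} - \frac{2688}{547} \gamma_{35} + \frac{1524}{547} \gamma_{45}


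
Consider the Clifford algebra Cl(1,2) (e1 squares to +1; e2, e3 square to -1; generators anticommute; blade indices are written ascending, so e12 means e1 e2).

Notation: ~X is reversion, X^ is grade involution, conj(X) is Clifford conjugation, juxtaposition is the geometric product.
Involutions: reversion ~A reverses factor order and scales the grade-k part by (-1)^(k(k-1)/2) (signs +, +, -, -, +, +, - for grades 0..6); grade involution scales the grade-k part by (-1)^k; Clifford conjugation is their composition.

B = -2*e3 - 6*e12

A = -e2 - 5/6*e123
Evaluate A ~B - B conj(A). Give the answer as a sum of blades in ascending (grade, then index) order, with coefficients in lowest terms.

first term: -6*e1 - 5*e3 - 5/3*e12 + 2*e23
second term: 6*e1 + 5*e3 - 5/3*e12 + 2*e23
Answer: -12*e1 - 10*e3


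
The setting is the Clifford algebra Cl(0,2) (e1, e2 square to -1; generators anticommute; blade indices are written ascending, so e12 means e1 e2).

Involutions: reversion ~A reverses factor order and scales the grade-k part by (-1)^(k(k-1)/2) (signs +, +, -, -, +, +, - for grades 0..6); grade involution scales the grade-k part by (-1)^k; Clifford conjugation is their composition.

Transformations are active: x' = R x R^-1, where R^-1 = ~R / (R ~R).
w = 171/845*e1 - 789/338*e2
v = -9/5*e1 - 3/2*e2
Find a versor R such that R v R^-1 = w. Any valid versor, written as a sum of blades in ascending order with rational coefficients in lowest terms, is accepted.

Take R = v + w = -270/169*e1 - 648/169*e2. Because q(v) = q(w) = -549/100, conjugation by R sends v exactly to w.
Answer: -270/169*e1 - 648/169*e2


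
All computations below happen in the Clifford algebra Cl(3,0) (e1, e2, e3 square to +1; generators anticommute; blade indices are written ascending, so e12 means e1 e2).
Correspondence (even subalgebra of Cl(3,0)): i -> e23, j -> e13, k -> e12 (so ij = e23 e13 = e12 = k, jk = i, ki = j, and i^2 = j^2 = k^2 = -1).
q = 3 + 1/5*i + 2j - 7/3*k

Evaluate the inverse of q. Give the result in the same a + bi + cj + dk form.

In blades: q = 3 - 7/3*e12 + 2*e13 + 1/5*e23.
With qbar = 3 + 7/3*e12 - 2*e13 - 1/5*e23 (scalar fixed, mapped units negated), q qbar = 4159/225 (the sum of squared coefficients), so q^-1 = qbar / (4159/225) = 675/4159 + 525/4159*e12 - 450/4159*e13 - 45/4159*e23; translating back:
Answer: 675/4159 - 45/4159*i - 450/4159*j + 525/4159*k


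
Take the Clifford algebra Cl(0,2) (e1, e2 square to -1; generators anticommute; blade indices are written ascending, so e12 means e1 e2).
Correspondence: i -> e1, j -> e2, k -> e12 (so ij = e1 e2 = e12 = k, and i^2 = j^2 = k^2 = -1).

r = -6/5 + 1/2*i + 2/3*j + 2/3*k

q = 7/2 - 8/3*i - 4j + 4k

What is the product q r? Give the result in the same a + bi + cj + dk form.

In blades: q = 7/2 - 8/3*e1 - 4*e2 + 4*e12, r = -6/5 + 1/2*e1 + 2/3*e2 + 2/3*e12.
Distribute q over r term by term (generator squares from the signature, products reordered to ascending indices): (7/2)*r = -21/5 + 7/4*e1 + 7/3*e2 + 7/3*e12; (-8/3*e1)*r = 4/3 + 16/5*e1 + 16/9*e2 - 16/9*e12; (-4*e2)*r = 8/3 - 8/3*e1 + 24/5*e2 + 2*e12; (4*e12)*r = -8/3 - 8/3*e1 + 2*e2 - 24/5*e12.
Sum: -43/15 - 23/60*e1 + 491/45*e2 - 101/45*e12; translating back through the correspondence:
Answer: -43/15 - 23/60*i + 491/45*j - 101/45*k


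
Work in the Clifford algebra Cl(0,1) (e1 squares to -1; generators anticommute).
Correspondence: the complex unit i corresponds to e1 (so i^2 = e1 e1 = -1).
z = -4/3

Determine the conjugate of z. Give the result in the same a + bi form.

In blades: z = -4/3.
Conjugation here is Clifford conjugation: the scalar is fixed and the grade-1 and grade-2 blades all flip sign, giving -4/3; translating back:
Answer: -4/3


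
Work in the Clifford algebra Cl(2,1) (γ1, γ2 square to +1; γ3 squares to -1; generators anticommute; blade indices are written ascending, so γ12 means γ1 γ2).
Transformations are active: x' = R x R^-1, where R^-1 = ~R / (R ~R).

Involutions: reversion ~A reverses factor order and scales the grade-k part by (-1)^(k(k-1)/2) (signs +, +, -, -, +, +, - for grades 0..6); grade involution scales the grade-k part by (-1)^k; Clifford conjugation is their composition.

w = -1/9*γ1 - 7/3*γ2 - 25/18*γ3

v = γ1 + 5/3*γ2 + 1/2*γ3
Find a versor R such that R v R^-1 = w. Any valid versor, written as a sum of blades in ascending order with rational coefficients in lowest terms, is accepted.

Why this works: both vectors square to 127/36, so q(v) = q(w) and R = v + w = 8/9*γ1 - 2/3*γ2 - 8/9*γ3 carries v to w — its own direction survives, the complement (v - w)/2 flips.
Answer: 8/9*γ1 - 2/3*γ2 - 8/9*γ3


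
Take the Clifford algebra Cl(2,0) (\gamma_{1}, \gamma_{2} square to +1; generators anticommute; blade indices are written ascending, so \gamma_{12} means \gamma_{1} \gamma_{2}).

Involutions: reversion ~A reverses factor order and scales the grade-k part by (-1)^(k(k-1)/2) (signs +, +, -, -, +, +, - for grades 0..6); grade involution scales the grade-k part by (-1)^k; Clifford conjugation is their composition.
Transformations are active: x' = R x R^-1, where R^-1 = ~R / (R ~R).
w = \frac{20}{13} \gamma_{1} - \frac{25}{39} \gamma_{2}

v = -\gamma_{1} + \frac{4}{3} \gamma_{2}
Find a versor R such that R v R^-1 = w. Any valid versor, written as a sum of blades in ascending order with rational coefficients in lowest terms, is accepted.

Here q(v) = q(w) = \frac{25}{9}; the classical choice R = v + w = \frac{7}{13} \gamma_{1} + \frac{9}{13} \gamma_{2} then realises v -> w under the sandwich.
Answer: \frac{7}{13} \gamma_{1} + \frac{9}{13} \gamma_{2}


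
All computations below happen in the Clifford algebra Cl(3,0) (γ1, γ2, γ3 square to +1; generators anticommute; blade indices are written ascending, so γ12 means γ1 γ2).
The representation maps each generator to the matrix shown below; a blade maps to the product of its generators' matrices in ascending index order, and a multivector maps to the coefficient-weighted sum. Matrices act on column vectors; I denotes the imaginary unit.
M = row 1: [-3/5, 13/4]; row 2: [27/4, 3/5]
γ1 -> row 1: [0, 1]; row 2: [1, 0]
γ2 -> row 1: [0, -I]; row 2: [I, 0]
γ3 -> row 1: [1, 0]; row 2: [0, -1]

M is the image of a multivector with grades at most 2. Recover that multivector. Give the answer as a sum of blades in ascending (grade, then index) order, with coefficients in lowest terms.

Method: 1, rho(γ1), rho(γ2), rho(γ3) form a trace-orthogonal basis of the 2x2 complex matrices (tr(X Y) = 2 if X = Y, else 0), so M = m0*1 + m1*rho(γ1) + m2*rho(γ2) + m3*rho(γ3) with m0 = tr(M)/2 = 0, m1 = tr(M rho(γ1))/2 = 5, m2 = tr(M rho(γ2))/2 = -7*I/4, m3 = tr(M rho(γ3))/2 = -3/5.
Multiplying table entries, the bivector images are rho(γ12) = I*rho(γ3), rho(γ13) = -I*rho(γ2), rho(γ23) = I*rho(γ1); with real blade coefficients the real parts of m0..m3 are the coefficients of 1, γ1, γ2, γ3 and the imaginary parts give the bivectors (γ23: Im m1, γ13: -Im m2, γ12: Im m3).
Answer: 5*γ1 - 3/5*γ3 + 7/4*γ13


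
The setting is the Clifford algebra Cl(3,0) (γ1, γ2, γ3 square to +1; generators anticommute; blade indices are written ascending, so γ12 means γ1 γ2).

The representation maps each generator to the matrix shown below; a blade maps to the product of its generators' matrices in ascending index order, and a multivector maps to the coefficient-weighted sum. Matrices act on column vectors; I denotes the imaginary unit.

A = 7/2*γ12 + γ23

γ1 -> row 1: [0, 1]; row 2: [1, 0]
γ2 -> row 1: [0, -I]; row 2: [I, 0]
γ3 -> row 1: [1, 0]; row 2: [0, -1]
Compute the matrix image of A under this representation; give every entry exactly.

Bivector images (products of the table entries): rho(γ12) = rho(γ1)rho(γ2) = row 1: [I, 0]; row 2: [0, -I]; rho(γ23) = rho(γ2)rho(γ3) = row 1: [0, I]; row 2: [I, 0].
M = (7/2)*rho(γ12) + (1)*rho(γ23), summed entrywise:
Answer: row 1: [7*I/2, I]; row 2: [I, -7*I/2]


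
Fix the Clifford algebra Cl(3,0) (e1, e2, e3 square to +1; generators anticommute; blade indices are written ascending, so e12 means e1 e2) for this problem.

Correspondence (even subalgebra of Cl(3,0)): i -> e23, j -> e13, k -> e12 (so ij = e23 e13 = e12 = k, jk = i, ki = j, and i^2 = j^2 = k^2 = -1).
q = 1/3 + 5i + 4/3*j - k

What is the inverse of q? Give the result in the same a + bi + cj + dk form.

In blades: q = 1/3 - e12 + 4/3*e13 + 5*e23.
With qbar = 1/3 + e12 - 4/3*e13 - 5*e23 (scalar fixed, mapped units negated), q qbar = 251/9 (the sum of squared coefficients), so q^-1 = qbar / (251/9) = 3/251 + 9/251*e12 - 12/251*e13 - 45/251*e23; translating back:
Answer: 3/251 - 45/251*i - 12/251*j + 9/251*k


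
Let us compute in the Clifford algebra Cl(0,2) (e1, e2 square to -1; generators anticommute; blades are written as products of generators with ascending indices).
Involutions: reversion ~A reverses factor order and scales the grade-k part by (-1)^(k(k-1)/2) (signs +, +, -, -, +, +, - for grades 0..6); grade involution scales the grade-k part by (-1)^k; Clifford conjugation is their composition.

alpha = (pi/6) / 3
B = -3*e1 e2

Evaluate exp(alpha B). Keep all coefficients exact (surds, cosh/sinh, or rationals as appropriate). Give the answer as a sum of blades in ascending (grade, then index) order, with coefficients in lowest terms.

B^2 = (-3)^2*(e1 e2)^2 = 9*(-1) = -9 (a basis 2-blade squares to minus the product of its generators' squares).
B^2 = -9 — circular case — the even/odd split gives cos and sin: l = 3, alpha*l = pi/6, so exp(alpha B) = cos(pi/6) + (sin(pi/6)/3)*B = sqrt(3)/2 + (1/6)*B.
Answer: sqrt(3)/2 - 1/2*e1 e2


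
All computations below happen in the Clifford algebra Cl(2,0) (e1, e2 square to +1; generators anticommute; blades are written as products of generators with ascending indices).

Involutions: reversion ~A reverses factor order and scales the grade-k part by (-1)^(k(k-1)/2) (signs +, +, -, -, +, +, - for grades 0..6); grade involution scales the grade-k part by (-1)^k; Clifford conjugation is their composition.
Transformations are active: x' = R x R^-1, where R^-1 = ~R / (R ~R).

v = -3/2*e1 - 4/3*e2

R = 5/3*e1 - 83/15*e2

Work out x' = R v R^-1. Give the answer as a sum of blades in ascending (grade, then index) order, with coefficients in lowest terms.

~R = 5/3*e1 - 83/15*e2, and R ~R = 7514/225, so R^-1 = ~R / (7514/225).
R v = 439/90 - 947/90*e1 e2
Answer: 22394/11271*e1 - 2127/7514*e2


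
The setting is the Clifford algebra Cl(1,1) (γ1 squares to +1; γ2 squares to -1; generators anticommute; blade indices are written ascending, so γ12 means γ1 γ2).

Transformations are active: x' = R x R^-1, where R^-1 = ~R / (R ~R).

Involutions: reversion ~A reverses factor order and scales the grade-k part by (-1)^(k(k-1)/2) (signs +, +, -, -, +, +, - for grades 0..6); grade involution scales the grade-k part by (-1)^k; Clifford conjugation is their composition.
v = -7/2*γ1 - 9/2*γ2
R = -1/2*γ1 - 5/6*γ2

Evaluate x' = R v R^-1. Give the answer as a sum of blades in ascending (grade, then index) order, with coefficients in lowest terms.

~R = -1/2*γ1 - 5/6*γ2, and R ~R = -4/9, so R^-1 = ~R / (-4/9).
R v = -2 - 2/3*γ12
Answer: -γ1 - 3*γ2


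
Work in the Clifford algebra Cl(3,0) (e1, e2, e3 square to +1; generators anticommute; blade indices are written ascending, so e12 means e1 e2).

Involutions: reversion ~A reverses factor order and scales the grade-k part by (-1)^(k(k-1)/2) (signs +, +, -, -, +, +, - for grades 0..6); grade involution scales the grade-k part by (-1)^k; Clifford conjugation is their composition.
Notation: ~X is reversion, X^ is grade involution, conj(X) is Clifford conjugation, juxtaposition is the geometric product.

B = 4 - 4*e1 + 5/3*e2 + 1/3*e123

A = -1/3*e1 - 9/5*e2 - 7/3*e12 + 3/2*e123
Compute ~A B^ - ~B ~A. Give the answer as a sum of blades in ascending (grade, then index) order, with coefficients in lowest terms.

first term: 7/6 - 47/9*e1 - 248/15*e2 + 7/9*e3 + 769/45*e12 - 31/10*e13 - 53/9*e23 - 6*e123
second term: -13/6 - 47/9*e1 - 248/15*e2 + 7/9*e3 + 769/45*e12 + 19/10*e13 + 55/9*e23 - 6*e123
Answer: 10/3 - 5*e13 - 12*e23


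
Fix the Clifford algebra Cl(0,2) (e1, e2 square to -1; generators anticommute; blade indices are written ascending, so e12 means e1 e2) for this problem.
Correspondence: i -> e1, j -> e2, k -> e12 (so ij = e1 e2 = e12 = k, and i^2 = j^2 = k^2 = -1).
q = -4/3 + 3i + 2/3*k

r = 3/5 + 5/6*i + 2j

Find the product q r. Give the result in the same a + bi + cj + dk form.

In blades: q = -4/3 + 3*e1 + 2/3*e12, r = 3/5 + 5/6*e1 + 2*e2.
Distribute q over r term by term (generator squares from the signature, products reordered to ascending indices): (-4/3)*r = -4/5 - 10/9*e1 - 8/3*e2; (3*e1)*r = -5/2 + 9/5*e1 + 6*e12; (2/3*e12)*r = -4/3*e1 + 5/9*e2 + 2/5*e12.
Sum: -33/10 - 29/45*e1 - 19/9*e2 + 32/5*e12; translating back through the correspondence:
Answer: -33/10 - 29/45*i - 19/9*j + 32/5*k


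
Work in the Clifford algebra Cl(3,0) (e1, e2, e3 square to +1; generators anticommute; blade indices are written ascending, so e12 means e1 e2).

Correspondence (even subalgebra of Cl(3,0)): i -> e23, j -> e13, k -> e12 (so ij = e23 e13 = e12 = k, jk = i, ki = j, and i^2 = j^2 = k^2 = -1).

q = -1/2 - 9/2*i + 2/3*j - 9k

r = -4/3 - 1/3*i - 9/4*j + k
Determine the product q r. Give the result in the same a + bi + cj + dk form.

In blades: q = -1/2 - 9*e12 + 2/3*e13 - 9/2*e23, r = -4/3 + e12 - 9/4*e13 - 1/3*e23.
Distribute q over r term by term (generator squares from the signature, products reordered to ascending indices): (-1/2)*r = 2/3 - 1/2*e12 + 9/8*e13 + 1/6*e23; (-9*e12)*r = 9 + 12*e12 + 3*e13 - 81/4*e23; (2/3*e13)*r = 3/2 + 2/9*e12 - 8/9*e13 + 2/3*e23; (-9/2*e23)*r = -3/2 + 81/8*e12 + 9/2*e13 + 6*e23.
Sum: 29/3 + 1573/72*e12 + 557/72*e13 - 161/12*e23; translating back through the correspondence:
Answer: 29/3 - 161/12*i + 557/72*j + 1573/72*k


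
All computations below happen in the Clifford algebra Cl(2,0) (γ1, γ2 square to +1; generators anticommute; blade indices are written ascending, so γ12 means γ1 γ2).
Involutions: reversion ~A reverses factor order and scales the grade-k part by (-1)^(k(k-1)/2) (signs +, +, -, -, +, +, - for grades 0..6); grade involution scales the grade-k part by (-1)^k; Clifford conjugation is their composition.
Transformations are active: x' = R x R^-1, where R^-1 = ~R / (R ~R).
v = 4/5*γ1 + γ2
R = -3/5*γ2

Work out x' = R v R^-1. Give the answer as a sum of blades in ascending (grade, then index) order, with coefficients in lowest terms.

~R = -3/5*γ2, and R ~R = 9/25, so R^-1 = ~R / (9/25).
R v = -3/5 + 12/25*γ12
Answer: -4/5*γ1 + γ2


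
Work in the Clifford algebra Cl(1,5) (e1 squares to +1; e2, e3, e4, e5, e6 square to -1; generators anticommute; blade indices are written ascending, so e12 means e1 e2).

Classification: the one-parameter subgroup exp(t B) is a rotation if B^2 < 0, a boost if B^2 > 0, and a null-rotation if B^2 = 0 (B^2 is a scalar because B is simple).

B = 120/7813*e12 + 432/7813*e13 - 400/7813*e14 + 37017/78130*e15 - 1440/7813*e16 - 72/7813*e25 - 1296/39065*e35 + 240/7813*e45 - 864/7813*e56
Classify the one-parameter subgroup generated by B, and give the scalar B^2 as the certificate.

B^2 term by term: the squares give (120/7813)^2*(e12)^2 + (432/7813)^2*(e13)^2 + (-400/7813)^2*(e14)^2 + (37017/78130)^2*(e15)^2 + (-1440/7813)^2*(e16)^2 + (-72/7813)^2*(e25)^2 + (-1296/39065)^2*(e35)^2 + (240/7813)^2*(e45)^2 + (-864/7813)^2*(e56)^2 = 14400/61042969*(+1) + 186624/61042969*(+1) + 160000/61042969*(+1) + 1370258289/6104296900*(+1) + 2073600/61042969*(+1) + 5184/61042969*(-1) + 1679616/1526074225*(-1) + 57600/61042969*(-1) + 746496/61042969*(-1) = 1/4 (each basis 2-blade squares to minus the product of its generators' squares); cross terms between blades sharing an index anticommute and cancel; the commuting (index-disjoint) pairs give grade-4 terms 2*c*c'*(blade product), which cancel blade by blade — e1235: -62208/61042969 + 62208/61042969 = 0; e1245: 57600/61042969 - 57600/61042969 = 0; e1256: -207360/61042969 + 207360/61042969 = 0; e1345: 207360/61042969 - 207360/61042969 = 0; e1356: -746496/61042969 + 746496/61042969 = 0; e1456: 691200/61042969 - 691200/61042969 = 0 — confirming B is simple. So B^2 = 1/4.
Answer: boost, certificate B^2 = 1/4. Certificate logic: 1/4 is a conjugation-invariant scalar, so its sign fixes rotation versus boost versus null-rotation outright.


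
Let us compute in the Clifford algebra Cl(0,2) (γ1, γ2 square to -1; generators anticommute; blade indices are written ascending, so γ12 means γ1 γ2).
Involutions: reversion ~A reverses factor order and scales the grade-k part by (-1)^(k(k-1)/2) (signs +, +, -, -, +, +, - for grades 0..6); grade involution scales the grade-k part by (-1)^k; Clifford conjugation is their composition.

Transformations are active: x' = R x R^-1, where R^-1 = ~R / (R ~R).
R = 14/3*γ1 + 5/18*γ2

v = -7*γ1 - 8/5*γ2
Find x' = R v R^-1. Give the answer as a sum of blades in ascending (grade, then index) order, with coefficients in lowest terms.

~R = 14/3*γ1 + 5/18*γ2, and R ~R = -7081/324, so R^-1 = ~R / (-7081/324).
R v = 298/9 - 497/90*γ12
Answer: -50561/7081*γ1 + 26848/35405*γ2


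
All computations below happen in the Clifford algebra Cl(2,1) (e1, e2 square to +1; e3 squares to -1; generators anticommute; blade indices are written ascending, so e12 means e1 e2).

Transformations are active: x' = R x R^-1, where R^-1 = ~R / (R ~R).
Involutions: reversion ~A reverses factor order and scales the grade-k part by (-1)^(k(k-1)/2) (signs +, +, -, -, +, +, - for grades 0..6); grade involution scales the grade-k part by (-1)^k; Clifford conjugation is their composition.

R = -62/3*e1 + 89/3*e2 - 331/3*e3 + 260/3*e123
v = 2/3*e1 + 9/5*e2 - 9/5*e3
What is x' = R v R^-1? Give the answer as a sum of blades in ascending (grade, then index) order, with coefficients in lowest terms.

~R = -62/3*e1 + 89/3*e2 - 331/3*e3 - 260/3*e123, and R ~R = -55132/3, so R^-1 = ~R / (-55132/3).
R v = -7154/45 + 4456/45*e12 - 2036/45*e13 + 9134/45*e23
Answer: 16732/18795*e1 - 9698/11277*e2 - 58804/56385*e3


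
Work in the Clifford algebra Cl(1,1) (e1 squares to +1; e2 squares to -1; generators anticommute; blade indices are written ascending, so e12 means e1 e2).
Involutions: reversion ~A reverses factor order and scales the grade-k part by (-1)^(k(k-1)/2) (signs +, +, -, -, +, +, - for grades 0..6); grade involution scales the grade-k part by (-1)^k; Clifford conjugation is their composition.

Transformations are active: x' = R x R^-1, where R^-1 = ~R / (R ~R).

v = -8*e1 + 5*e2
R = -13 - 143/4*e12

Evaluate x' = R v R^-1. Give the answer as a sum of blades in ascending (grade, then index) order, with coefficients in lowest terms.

~R = -13 + 143/4*e12, and R ~R = -17745/16, so R^-1 = ~R / (-17745/16).
R v = 1131/4*e1 - 351*e2
Answer: 512/35*e1 - 463/35*e2


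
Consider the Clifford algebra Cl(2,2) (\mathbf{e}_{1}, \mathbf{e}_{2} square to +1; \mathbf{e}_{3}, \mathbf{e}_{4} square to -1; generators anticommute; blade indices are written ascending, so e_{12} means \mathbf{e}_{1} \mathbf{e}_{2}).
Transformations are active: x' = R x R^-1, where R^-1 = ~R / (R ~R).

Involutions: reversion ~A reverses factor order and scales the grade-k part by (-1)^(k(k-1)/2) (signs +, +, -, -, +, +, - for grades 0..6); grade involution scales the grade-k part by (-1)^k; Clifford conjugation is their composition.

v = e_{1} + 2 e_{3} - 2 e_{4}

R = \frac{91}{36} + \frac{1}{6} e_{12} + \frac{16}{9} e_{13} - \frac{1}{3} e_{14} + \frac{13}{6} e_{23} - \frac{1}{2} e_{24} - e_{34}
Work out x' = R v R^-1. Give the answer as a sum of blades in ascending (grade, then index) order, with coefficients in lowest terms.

~R = \frac{91}{36} - \frac{1}{6} e_{12} - \frac{16}{9} e_{13} + \frac{1}{3} e_{14} - \frac{13}{6} e_{23} + \frac{1}{2} e_{24} + e_{34}, and R ~R = -\frac{115}{144}, so R^-1 = ~R / (-\frac{115}{144}).
R v = -\frac{61}{36} e_{1} - \frac{11}{2} e_{2} + \frac{23}{18} e_{3} - \frac{121}{18} e_{4} + \frac{5}{2} e_{123} - \frac{5}{6} e_{124} - \frac{35}{9} e_{134} - \frac{10}{3} e_{234}
Answer: \frac{15107}{1035} e_{1} + \frac{1684}{115} e_{2} - \frac{19202}{1035} e_{3} + \frac{3278}{345} e_{4}


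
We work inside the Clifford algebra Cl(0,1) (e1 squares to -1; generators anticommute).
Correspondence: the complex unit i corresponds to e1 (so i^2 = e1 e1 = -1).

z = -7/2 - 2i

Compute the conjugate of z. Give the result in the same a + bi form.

In blades: z = -7/2 - 2*e1.
Conjugation here is Clifford conjugation: the scalar is fixed and the grade-1 and grade-2 blades all flip sign, giving -7/2 + 2*e1; translating back:
Answer: -7/2 + 2i


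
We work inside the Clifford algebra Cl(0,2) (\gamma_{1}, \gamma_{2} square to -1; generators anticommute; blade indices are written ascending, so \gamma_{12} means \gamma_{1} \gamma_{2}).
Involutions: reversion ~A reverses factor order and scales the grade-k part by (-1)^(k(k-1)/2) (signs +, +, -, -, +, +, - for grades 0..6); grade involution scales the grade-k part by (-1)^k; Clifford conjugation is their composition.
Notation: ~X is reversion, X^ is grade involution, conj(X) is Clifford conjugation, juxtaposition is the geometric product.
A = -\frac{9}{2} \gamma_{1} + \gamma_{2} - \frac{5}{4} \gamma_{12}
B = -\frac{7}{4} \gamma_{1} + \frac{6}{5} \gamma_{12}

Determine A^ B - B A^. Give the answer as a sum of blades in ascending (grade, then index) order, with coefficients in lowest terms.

first term: \frac{75}{8} - \frac{6}{5} \gamma_{1} - \frac{257}{80} \gamma_{2} - \frac{7}{4} \gamma_{12}
second term: \frac{75}{8} + \frac{6}{5} \gamma_{1} + \frac{257}{80} \gamma_{2} + \frac{7}{4} \gamma_{12}
Answer: -\frac{12}{5} \gamma_{1} - \frac{257}{40} \gamma_{2} - \frac{7}{2} \gamma_{12}


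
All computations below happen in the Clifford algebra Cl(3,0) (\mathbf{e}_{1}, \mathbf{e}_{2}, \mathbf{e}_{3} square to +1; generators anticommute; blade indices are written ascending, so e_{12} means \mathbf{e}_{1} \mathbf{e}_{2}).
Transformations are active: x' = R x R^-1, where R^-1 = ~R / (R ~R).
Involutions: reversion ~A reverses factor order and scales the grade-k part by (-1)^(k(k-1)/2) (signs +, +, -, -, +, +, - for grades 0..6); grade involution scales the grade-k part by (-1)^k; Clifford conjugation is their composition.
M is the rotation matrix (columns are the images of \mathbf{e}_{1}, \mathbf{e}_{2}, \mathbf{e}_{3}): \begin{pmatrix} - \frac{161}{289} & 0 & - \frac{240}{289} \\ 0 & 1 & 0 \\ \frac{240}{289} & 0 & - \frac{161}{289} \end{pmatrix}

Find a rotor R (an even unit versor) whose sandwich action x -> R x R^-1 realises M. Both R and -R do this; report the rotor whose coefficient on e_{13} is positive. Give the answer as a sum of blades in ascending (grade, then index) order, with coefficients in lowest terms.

Method: write R = a + b12*e_{12} + b13*e_{13} + b23*e_{23} with a^2 + b12^2 + b13^2 + b23^2 = 1 (so R^-1 = ~R). Expanding the columns R e_j ~R gives tr M = 4a^2 - 1 and, from the antisymmetric part, M21 - M12 = -4a*b12, M13 - M31 = 4a*b13, M32 - M23 = -4a*b23.
Here tr M = -\frac{33}{289}, so a^2 = (1 + tr M)/4 = \frac{64}{289} and a = ±\frac{8}{17}. Taking a = \frac{8}{17}: M21 - M12 = 0, M13 - M31 = -\frac{480}{289}, M32 - M23 = 0, giving b12 = 0, b13 = -\frac{15}{17}, b23 = 0, i.e. R = \frac{8}{17} - \frac{15}{17} e_{13}.
Its e_{13} coefficient is negative, so report the other preimage -R.
Answer: -\frac{8}{17} + \frac{15}{17} e_{13}. Why the constraint matters: R and -R act identically through the sandwich — M has trace -\frac{33}{289} either way — so only the sign condition on e_{13} picks one of the two preimages.


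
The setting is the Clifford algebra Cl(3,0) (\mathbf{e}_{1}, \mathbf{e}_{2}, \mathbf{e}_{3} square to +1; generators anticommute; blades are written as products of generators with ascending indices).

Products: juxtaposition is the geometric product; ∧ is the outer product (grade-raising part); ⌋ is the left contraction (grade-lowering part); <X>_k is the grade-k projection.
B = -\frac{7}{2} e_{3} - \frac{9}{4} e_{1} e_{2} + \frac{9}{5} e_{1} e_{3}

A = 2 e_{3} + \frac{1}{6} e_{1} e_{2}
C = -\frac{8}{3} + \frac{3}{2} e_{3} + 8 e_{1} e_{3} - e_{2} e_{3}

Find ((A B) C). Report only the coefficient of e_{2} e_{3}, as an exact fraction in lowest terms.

step 1: -\frac{53}{8} - \frac{18}{5} e_{1} - \frac{3}{10} e_{2} e_{3} - \frac{61}{12} e_{1} e_{2} e_{3}
step 2: \frac{521}{30} + \frac{271}{60} e_{1} - \frac{2467}{60} e_{2} - \frac{3099}{80} e_{3} - \frac{401}{40} e_{1} e_{2} - \frac{292}{5} e_{1} e_{3} + \frac{297}{40} e_{2} e_{3} + \frac{772}{45} e_{1} e_{2} e_{3}
Answer: \frac{297}{40}


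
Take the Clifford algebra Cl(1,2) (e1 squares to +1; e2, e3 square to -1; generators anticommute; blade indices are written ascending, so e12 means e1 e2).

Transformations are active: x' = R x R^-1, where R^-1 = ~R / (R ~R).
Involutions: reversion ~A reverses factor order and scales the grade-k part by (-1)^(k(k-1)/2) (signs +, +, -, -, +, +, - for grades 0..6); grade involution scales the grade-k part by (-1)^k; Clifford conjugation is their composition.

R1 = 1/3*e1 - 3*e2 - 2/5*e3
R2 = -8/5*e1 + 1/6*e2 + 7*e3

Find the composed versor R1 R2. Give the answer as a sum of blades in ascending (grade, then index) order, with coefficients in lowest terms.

Distribute over the terms of R1 (each basis-blade product reordered to ascending indices, repeated generators contracted through their squares):
(1/3*e1) R2 = -8/15 + 1/18*e12 + 7/3*e13
(-3*e2) R2 = 1/2 - 24/5*e12 - 21*e23
(-2/5*e3) R2 = 14/5 - 16/25*e13 + 1/15*e23
Summing the partial products and collecting blades:
Answer: 83/30 - 427/90*e12 + 127/75*e13 - 314/15*e23


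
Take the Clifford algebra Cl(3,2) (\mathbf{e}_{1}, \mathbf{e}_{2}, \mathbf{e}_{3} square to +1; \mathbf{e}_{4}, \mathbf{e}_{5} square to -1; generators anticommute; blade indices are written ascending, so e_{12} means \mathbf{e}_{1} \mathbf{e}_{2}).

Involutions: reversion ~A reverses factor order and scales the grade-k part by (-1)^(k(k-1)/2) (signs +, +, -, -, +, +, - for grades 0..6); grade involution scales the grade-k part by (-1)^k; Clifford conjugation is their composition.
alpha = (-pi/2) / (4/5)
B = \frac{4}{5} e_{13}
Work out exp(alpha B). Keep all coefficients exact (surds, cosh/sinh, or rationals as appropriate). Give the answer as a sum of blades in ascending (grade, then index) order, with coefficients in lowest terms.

B^2 = (\frac{4}{5})^2*(e_{13})^2 = \frac{16}{25}*(-1) = -\frac{16}{25} (a basis 2-blade squares to minus the product of its generators' squares).
B^2 = -\frac{16}{25} — the negative square puts this in the circular regime; l = \frac{4}{5}, alpha*l = - \frac{\pi}{2}, so exp(alpha B) = cos(- \frac{\pi}{2}) + (sin(- \frac{\pi}{2})/(\frac{4}{5}))*B = 0 + (- \frac{5}{4})*B.
Answer: -e_{13}
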